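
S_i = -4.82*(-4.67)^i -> [-4.82, 22.51, -105.12, 490.91, -2292.53]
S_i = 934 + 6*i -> [934, 940, 946, 952, 958]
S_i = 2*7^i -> [2, 14, 98, 686, 4802]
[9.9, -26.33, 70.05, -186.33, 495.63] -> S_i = 9.90*(-2.66)^i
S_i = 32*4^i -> [32, 128, 512, 2048, 8192]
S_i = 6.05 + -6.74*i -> [6.05, -0.69, -7.43, -14.17, -20.91]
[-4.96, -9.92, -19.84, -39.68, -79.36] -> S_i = -4.96*2.00^i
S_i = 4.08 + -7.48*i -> [4.08, -3.4, -10.88, -18.36, -25.84]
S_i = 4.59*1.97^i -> [4.59, 9.04, 17.81, 35.09, 69.13]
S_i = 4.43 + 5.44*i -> [4.43, 9.87, 15.31, 20.75, 26.19]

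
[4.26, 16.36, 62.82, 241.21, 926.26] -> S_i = 4.26*3.84^i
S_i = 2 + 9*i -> [2, 11, 20, 29, 38]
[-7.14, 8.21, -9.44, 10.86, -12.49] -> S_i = -7.14*(-1.15)^i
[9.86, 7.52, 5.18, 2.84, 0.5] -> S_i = 9.86 + -2.34*i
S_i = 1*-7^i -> [1, -7, 49, -343, 2401]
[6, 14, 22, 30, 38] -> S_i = 6 + 8*i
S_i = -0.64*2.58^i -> [-0.64, -1.65, -4.26, -10.99, -28.36]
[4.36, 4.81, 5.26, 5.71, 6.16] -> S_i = 4.36 + 0.45*i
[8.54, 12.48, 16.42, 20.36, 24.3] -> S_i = 8.54 + 3.94*i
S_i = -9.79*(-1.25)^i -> [-9.79, 12.24, -15.3, 19.12, -23.9]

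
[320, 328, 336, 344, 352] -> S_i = 320 + 8*i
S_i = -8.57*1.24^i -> [-8.57, -10.63, -13.18, -16.34, -20.26]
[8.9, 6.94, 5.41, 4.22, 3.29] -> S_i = 8.90*0.78^i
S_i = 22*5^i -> [22, 110, 550, 2750, 13750]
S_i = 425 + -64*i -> [425, 361, 297, 233, 169]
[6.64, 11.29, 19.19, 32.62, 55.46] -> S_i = 6.64*1.70^i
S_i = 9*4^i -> [9, 36, 144, 576, 2304]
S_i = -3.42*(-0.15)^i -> [-3.42, 0.51, -0.08, 0.01, -0.0]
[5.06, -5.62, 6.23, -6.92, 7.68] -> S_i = 5.06*(-1.11)^i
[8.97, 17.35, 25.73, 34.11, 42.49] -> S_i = 8.97 + 8.38*i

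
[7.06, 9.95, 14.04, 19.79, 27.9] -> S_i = 7.06*1.41^i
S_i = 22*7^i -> [22, 154, 1078, 7546, 52822]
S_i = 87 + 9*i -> [87, 96, 105, 114, 123]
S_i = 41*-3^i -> [41, -123, 369, -1107, 3321]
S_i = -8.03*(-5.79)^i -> [-8.03, 46.49, -269.2, 1558.66, -9024.64]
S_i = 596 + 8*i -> [596, 604, 612, 620, 628]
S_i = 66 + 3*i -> [66, 69, 72, 75, 78]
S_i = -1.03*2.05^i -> [-1.03, -2.11, -4.33, -8.87, -18.19]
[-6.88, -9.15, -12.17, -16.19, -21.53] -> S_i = -6.88*1.33^i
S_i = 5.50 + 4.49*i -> [5.5, 9.99, 14.48, 18.97, 23.46]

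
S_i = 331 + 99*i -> [331, 430, 529, 628, 727]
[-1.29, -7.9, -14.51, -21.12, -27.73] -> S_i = -1.29 + -6.61*i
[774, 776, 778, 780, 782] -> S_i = 774 + 2*i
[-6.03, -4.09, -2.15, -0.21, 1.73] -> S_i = -6.03 + 1.94*i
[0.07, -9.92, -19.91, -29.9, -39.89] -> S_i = 0.07 + -9.99*i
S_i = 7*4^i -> [7, 28, 112, 448, 1792]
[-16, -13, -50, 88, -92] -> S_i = Random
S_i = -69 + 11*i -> [-69, -58, -47, -36, -25]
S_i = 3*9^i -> [3, 27, 243, 2187, 19683]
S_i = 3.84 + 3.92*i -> [3.84, 7.76, 11.68, 15.6, 19.52]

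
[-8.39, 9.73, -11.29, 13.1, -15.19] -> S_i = -8.39*(-1.16)^i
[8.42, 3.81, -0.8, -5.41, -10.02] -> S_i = 8.42 + -4.61*i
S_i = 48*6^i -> [48, 288, 1728, 10368, 62208]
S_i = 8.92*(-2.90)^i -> [8.92, -25.87, 75.02, -217.55, 630.89]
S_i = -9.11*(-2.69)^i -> [-9.11, 24.51, -65.92, 177.33, -477.01]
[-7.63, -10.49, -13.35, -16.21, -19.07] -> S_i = -7.63 + -2.86*i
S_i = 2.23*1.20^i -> [2.23, 2.68, 3.21, 3.85, 4.62]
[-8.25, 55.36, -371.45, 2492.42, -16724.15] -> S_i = -8.25*(-6.71)^i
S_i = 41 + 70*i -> [41, 111, 181, 251, 321]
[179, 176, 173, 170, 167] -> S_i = 179 + -3*i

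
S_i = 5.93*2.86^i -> [5.93, 16.96, 48.51, 138.72, 396.75]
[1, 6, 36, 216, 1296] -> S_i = 1*6^i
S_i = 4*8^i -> [4, 32, 256, 2048, 16384]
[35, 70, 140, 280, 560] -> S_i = 35*2^i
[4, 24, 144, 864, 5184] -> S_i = 4*6^i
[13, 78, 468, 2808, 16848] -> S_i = 13*6^i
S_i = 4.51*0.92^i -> [4.51, 4.15, 3.82, 3.51, 3.23]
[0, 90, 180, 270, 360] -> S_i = 0 + 90*i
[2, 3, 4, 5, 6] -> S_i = 2 + 1*i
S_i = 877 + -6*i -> [877, 871, 865, 859, 853]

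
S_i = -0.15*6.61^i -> [-0.15, -0.99, -6.55, -43.32, -286.35]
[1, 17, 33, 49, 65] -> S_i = 1 + 16*i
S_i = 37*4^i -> [37, 148, 592, 2368, 9472]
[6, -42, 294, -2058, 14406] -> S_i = 6*-7^i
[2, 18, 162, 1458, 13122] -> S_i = 2*9^i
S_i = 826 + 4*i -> [826, 830, 834, 838, 842]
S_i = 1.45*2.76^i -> [1.45, 4.0, 11.05, 30.49, 84.14]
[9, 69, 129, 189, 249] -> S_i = 9 + 60*i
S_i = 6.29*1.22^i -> [6.29, 7.67, 9.36, 11.42, 13.93]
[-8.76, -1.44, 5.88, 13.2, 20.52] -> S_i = -8.76 + 7.32*i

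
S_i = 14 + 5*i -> [14, 19, 24, 29, 34]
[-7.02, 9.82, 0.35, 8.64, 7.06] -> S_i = Random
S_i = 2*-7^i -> [2, -14, 98, -686, 4802]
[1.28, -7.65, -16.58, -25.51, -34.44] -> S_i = 1.28 + -8.93*i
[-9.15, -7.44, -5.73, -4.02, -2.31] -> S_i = -9.15 + 1.71*i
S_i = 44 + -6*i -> [44, 38, 32, 26, 20]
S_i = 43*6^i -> [43, 258, 1548, 9288, 55728]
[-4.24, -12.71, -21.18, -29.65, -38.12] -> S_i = -4.24 + -8.47*i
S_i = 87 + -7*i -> [87, 80, 73, 66, 59]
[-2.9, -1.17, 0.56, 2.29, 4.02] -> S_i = -2.90 + 1.73*i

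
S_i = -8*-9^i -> [-8, 72, -648, 5832, -52488]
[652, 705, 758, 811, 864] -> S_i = 652 + 53*i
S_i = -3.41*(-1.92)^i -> [-3.41, 6.55, -12.57, 24.14, -46.34]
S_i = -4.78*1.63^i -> [-4.78, -7.79, -12.7, -20.7, -33.74]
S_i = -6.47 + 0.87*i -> [-6.47, -5.6, -4.73, -3.86, -2.99]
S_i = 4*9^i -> [4, 36, 324, 2916, 26244]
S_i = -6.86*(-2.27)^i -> [-6.86, 15.57, -35.35, 80.24, -182.15]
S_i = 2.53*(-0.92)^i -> [2.53, -2.33, 2.14, -1.97, 1.81]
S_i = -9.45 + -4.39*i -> [-9.45, -13.84, -18.23, -22.62, -27.01]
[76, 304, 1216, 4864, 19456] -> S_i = 76*4^i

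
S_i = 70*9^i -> [70, 630, 5670, 51030, 459270]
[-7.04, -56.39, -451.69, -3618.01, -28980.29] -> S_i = -7.04*8.01^i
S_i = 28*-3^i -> [28, -84, 252, -756, 2268]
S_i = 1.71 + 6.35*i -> [1.71, 8.06, 14.41, 20.76, 27.11]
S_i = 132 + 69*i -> [132, 201, 270, 339, 408]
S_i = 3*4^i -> [3, 12, 48, 192, 768]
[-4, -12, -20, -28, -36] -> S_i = -4 + -8*i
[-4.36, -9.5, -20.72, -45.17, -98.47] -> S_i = -4.36*2.18^i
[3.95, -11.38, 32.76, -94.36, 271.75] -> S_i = 3.95*(-2.88)^i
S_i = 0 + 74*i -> [0, 74, 148, 222, 296]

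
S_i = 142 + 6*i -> [142, 148, 154, 160, 166]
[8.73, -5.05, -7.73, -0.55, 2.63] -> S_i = Random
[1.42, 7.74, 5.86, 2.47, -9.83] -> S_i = Random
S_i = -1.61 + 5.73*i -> [-1.61, 4.12, 9.85, 15.58, 21.31]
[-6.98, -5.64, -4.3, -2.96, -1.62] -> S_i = -6.98 + 1.34*i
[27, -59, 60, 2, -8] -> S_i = Random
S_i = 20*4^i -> [20, 80, 320, 1280, 5120]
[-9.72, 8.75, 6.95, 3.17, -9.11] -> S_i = Random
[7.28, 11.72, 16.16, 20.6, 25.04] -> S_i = 7.28 + 4.44*i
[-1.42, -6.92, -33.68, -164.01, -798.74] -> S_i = -1.42*4.87^i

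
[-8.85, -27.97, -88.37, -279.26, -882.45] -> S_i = -8.85*3.16^i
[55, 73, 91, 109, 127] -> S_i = 55 + 18*i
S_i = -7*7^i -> [-7, -49, -343, -2401, -16807]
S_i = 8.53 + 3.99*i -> [8.53, 12.52, 16.51, 20.5, 24.49]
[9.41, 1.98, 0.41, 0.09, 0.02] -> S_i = 9.41*0.21^i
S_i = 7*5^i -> [7, 35, 175, 875, 4375]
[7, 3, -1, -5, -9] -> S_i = 7 + -4*i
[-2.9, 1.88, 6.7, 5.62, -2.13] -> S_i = Random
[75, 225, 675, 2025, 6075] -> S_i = 75*3^i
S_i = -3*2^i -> [-3, -6, -12, -24, -48]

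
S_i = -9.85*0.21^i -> [-9.85, -2.07, -0.43, -0.09, -0.02]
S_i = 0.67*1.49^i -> [0.67, 1.0, 1.49, 2.22, 3.3]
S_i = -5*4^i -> [-5, -20, -80, -320, -1280]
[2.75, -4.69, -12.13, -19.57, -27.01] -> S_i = 2.75 + -7.44*i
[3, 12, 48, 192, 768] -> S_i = 3*4^i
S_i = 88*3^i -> [88, 264, 792, 2376, 7128]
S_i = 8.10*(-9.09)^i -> [8.1, -73.63, 669.29, -6083.82, 55301.96]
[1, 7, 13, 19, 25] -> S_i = 1 + 6*i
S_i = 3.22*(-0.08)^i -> [3.22, -0.26, 0.02, -0.0, 0.0]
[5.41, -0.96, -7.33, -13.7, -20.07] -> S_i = 5.41 + -6.37*i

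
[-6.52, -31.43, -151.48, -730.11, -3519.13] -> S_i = -6.52*4.82^i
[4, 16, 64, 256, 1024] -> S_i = 4*4^i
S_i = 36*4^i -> [36, 144, 576, 2304, 9216]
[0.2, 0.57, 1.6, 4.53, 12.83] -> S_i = 0.20*2.83^i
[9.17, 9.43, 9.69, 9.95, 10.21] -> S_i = 9.17 + 0.26*i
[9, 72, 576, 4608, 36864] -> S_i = 9*8^i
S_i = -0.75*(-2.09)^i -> [-0.75, 1.57, -3.28, 6.85, -14.31]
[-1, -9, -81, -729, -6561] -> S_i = -1*9^i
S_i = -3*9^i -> [-3, -27, -243, -2187, -19683]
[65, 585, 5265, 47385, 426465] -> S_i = 65*9^i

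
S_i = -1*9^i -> [-1, -9, -81, -729, -6561]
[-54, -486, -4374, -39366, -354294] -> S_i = -54*9^i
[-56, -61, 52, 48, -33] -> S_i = Random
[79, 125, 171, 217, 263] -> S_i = 79 + 46*i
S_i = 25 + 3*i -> [25, 28, 31, 34, 37]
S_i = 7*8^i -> [7, 56, 448, 3584, 28672]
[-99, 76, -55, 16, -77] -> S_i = Random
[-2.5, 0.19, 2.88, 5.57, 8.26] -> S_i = -2.50 + 2.69*i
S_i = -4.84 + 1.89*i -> [-4.84, -2.95, -1.06, 0.83, 2.72]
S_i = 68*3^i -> [68, 204, 612, 1836, 5508]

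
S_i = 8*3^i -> [8, 24, 72, 216, 648]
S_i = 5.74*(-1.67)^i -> [5.74, -9.59, 16.01, -26.73, 44.65]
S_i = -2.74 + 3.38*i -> [-2.74, 0.64, 4.02, 7.4, 10.78]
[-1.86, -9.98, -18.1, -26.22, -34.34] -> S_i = -1.86 + -8.12*i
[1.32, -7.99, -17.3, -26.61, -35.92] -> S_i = 1.32 + -9.31*i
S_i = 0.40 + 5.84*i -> [0.4, 6.24, 12.08, 17.92, 23.76]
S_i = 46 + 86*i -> [46, 132, 218, 304, 390]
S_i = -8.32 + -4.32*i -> [-8.32, -12.64, -16.96, -21.28, -25.6]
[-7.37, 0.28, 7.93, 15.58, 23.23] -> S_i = -7.37 + 7.65*i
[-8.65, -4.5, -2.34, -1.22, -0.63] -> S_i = -8.65*0.52^i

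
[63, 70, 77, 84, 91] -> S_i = 63 + 7*i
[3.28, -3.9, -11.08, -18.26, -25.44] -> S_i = 3.28 + -7.18*i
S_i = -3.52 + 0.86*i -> [-3.52, -2.66, -1.8, -0.94, -0.08]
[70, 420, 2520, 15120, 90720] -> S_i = 70*6^i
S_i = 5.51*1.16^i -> [5.51, 6.39, 7.41, 8.6, 9.98]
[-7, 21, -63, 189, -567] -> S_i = -7*-3^i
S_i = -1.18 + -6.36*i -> [-1.18, -7.54, -13.9, -20.26, -26.62]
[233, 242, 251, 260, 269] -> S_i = 233 + 9*i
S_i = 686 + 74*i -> [686, 760, 834, 908, 982]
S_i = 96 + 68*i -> [96, 164, 232, 300, 368]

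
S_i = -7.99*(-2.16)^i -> [-7.99, 17.26, -37.28, 80.52, -173.92]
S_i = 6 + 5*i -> [6, 11, 16, 21, 26]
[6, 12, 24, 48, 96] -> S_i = 6*2^i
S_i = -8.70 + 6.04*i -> [-8.7, -2.66, 3.38, 9.42, 15.46]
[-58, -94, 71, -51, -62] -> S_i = Random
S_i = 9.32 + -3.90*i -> [9.32, 5.42, 1.52, -2.38, -6.28]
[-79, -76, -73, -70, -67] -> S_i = -79 + 3*i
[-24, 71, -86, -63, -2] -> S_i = Random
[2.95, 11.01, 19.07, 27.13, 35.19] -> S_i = 2.95 + 8.06*i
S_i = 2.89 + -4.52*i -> [2.89, -1.63, -6.15, -10.67, -15.19]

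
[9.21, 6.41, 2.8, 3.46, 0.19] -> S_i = Random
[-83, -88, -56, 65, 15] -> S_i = Random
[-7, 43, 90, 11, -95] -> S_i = Random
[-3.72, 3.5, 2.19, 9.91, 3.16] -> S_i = Random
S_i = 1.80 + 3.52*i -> [1.8, 5.32, 8.84, 12.36, 15.88]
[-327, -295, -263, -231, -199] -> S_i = -327 + 32*i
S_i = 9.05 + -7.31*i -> [9.05, 1.74, -5.57, -12.88, -20.19]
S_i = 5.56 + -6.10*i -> [5.56, -0.54, -6.64, -12.74, -18.84]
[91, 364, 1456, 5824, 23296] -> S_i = 91*4^i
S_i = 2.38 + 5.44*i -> [2.38, 7.82, 13.26, 18.7, 24.14]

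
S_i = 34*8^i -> [34, 272, 2176, 17408, 139264]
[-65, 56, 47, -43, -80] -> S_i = Random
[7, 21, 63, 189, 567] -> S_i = 7*3^i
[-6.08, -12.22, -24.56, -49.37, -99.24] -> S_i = -6.08*2.01^i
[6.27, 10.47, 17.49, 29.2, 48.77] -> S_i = 6.27*1.67^i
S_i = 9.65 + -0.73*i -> [9.65, 8.92, 8.19, 7.46, 6.73]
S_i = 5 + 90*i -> [5, 95, 185, 275, 365]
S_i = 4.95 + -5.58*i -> [4.95, -0.63, -6.21, -11.79, -17.37]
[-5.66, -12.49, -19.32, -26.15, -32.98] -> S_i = -5.66 + -6.83*i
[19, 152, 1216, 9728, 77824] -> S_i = 19*8^i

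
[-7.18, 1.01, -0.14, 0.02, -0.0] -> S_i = -7.18*(-0.14)^i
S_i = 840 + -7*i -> [840, 833, 826, 819, 812]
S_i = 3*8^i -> [3, 24, 192, 1536, 12288]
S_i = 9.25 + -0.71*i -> [9.25, 8.54, 7.83, 7.12, 6.41]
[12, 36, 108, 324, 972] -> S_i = 12*3^i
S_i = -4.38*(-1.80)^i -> [-4.38, 7.88, -14.19, 25.54, -45.98]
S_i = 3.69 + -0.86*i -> [3.69, 2.83, 1.97, 1.11, 0.25]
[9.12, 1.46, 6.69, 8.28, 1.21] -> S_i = Random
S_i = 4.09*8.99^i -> [4.09, 36.77, 330.55, 2971.68, 26715.42]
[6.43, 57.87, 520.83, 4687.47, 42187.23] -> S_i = 6.43*9.00^i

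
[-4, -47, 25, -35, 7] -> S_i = Random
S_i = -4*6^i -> [-4, -24, -144, -864, -5184]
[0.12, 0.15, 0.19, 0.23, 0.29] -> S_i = 0.12*1.25^i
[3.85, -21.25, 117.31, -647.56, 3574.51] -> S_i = 3.85*(-5.52)^i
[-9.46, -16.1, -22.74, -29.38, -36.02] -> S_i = -9.46 + -6.64*i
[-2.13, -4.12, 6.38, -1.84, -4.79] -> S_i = Random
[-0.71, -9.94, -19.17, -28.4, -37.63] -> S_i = -0.71 + -9.23*i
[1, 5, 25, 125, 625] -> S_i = 1*5^i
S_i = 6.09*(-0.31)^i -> [6.09, -1.89, 0.59, -0.18, 0.06]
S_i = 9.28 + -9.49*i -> [9.28, -0.21, -9.7, -19.19, -28.68]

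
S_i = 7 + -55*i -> [7, -48, -103, -158, -213]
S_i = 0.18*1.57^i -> [0.18, 0.28, 0.44, 0.7, 1.09]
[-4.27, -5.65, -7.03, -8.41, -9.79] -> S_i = -4.27 + -1.38*i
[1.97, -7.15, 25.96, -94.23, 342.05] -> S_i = 1.97*(-3.63)^i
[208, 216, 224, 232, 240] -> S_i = 208 + 8*i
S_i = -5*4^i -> [-5, -20, -80, -320, -1280]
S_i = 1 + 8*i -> [1, 9, 17, 25, 33]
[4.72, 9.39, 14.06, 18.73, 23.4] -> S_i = 4.72 + 4.67*i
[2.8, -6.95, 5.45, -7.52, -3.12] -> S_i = Random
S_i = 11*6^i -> [11, 66, 396, 2376, 14256]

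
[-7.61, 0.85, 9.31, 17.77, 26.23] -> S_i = -7.61 + 8.46*i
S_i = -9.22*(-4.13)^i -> [-9.22, 38.08, -157.26, 649.5, -2682.45]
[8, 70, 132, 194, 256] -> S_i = 8 + 62*i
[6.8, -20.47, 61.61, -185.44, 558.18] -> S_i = 6.80*(-3.01)^i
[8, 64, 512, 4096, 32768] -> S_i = 8*8^i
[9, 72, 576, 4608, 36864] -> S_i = 9*8^i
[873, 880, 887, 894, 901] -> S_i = 873 + 7*i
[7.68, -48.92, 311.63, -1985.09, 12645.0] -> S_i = 7.68*(-6.37)^i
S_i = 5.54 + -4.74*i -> [5.54, 0.8, -3.94, -8.68, -13.42]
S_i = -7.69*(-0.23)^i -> [-7.69, 1.77, -0.41, 0.09, -0.02]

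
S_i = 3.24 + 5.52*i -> [3.24, 8.76, 14.28, 19.8, 25.32]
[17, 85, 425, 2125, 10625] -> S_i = 17*5^i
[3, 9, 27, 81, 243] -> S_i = 3*3^i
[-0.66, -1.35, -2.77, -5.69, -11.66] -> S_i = -0.66*2.05^i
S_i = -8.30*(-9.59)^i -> [-8.3, 79.6, -763.34, 7320.38, -70202.49]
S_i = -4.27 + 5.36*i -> [-4.27, 1.09, 6.45, 11.81, 17.17]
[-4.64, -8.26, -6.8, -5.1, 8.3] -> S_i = Random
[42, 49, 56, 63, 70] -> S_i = 42 + 7*i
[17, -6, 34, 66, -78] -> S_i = Random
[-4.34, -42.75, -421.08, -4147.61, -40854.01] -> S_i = -4.34*9.85^i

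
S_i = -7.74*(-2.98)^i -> [-7.74, 23.07, -68.73, 204.83, -610.39]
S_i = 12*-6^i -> [12, -72, 432, -2592, 15552]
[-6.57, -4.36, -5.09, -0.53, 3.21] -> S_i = Random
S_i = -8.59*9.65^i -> [-8.59, -82.89, -799.92, -7719.25, -74490.76]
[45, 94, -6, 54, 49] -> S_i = Random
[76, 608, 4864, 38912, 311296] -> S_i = 76*8^i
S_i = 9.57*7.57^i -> [9.57, 72.44, 548.41, 4151.45, 31426.46]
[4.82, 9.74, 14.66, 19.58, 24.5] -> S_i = 4.82 + 4.92*i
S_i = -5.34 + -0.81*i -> [-5.34, -6.15, -6.96, -7.77, -8.58]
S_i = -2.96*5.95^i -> [-2.96, -17.61, -104.79, -623.51, -3709.88]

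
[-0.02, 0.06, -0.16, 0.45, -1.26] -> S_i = -0.02*(-2.82)^i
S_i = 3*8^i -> [3, 24, 192, 1536, 12288]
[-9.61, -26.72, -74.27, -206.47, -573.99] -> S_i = -9.61*2.78^i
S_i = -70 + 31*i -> [-70, -39, -8, 23, 54]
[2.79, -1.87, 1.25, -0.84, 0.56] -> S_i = 2.79*(-0.67)^i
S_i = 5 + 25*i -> [5, 30, 55, 80, 105]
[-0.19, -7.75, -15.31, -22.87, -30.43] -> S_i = -0.19 + -7.56*i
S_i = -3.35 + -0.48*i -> [-3.35, -3.83, -4.31, -4.79, -5.27]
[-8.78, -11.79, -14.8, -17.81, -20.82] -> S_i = -8.78 + -3.01*i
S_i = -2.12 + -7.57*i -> [-2.12, -9.69, -17.26, -24.83, -32.4]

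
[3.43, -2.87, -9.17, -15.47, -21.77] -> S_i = 3.43 + -6.30*i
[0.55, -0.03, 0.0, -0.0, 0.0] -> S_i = 0.55*(-0.06)^i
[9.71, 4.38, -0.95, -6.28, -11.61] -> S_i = 9.71 + -5.33*i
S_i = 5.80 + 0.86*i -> [5.8, 6.66, 7.52, 8.38, 9.24]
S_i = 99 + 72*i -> [99, 171, 243, 315, 387]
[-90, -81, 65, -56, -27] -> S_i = Random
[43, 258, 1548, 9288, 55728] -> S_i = 43*6^i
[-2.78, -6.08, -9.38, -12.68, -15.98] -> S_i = -2.78 + -3.30*i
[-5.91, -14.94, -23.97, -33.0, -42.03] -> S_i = -5.91 + -9.03*i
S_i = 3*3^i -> [3, 9, 27, 81, 243]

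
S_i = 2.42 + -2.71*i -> [2.42, -0.29, -3.0, -5.71, -8.42]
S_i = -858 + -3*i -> [-858, -861, -864, -867, -870]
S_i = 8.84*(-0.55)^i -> [8.84, -4.86, 2.67, -1.47, 0.81]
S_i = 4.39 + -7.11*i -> [4.39, -2.72, -9.83, -16.94, -24.05]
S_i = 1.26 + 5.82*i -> [1.26, 7.08, 12.9, 18.72, 24.54]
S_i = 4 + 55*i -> [4, 59, 114, 169, 224]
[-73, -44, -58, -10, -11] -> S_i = Random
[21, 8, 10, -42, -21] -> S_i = Random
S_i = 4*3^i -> [4, 12, 36, 108, 324]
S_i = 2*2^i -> [2, 4, 8, 16, 32]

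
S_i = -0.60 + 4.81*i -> [-0.6, 4.21, 9.02, 13.83, 18.64]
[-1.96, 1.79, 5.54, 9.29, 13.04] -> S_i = -1.96 + 3.75*i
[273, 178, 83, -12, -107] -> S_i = 273 + -95*i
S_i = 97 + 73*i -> [97, 170, 243, 316, 389]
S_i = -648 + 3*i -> [-648, -645, -642, -639, -636]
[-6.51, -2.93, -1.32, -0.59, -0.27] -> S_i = -6.51*0.45^i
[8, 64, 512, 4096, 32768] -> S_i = 8*8^i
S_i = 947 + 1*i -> [947, 948, 949, 950, 951]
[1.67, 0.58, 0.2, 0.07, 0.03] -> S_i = 1.67*0.35^i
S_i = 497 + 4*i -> [497, 501, 505, 509, 513]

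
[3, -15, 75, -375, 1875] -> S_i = 3*-5^i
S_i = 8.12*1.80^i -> [8.12, 14.62, 26.31, 47.36, 85.24]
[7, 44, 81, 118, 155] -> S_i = 7 + 37*i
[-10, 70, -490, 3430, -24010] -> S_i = -10*-7^i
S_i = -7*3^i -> [-7, -21, -63, -189, -567]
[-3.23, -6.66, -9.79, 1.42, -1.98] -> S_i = Random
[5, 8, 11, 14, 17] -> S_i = 5 + 3*i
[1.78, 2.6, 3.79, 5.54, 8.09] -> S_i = 1.78*1.46^i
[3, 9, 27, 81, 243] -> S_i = 3*3^i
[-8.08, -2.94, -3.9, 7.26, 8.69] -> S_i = Random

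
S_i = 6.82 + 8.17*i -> [6.82, 14.99, 23.16, 31.33, 39.5]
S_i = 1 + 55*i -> [1, 56, 111, 166, 221]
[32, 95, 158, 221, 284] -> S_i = 32 + 63*i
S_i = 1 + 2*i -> [1, 3, 5, 7, 9]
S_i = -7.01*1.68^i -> [-7.01, -11.78, -19.79, -33.24, -55.84]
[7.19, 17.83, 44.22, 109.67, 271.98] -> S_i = 7.19*2.48^i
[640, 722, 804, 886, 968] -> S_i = 640 + 82*i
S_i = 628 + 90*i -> [628, 718, 808, 898, 988]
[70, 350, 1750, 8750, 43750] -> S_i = 70*5^i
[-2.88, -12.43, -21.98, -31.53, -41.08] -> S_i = -2.88 + -9.55*i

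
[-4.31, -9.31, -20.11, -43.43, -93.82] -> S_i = -4.31*2.16^i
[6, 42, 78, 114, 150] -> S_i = 6 + 36*i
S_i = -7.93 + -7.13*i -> [-7.93, -15.06, -22.19, -29.32, -36.45]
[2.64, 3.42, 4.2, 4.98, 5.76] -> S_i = 2.64 + 0.78*i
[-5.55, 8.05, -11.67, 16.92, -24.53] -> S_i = -5.55*(-1.45)^i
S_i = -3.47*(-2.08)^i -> [-3.47, 7.22, -15.01, 31.23, -64.95]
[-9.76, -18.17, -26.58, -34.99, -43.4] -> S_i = -9.76 + -8.41*i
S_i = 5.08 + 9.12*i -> [5.08, 14.2, 23.32, 32.44, 41.56]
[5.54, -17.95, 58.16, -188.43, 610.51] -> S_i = 5.54*(-3.24)^i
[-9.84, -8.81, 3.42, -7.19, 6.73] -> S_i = Random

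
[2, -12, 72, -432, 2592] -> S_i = 2*-6^i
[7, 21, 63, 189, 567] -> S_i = 7*3^i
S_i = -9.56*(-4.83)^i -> [-9.56, 46.17, -223.02, 1077.21, -5202.91]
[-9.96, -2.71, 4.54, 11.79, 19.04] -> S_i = -9.96 + 7.25*i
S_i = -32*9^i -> [-32, -288, -2592, -23328, -209952]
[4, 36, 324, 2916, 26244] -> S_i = 4*9^i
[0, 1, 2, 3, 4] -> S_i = 0 + 1*i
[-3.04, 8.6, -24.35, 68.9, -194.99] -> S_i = -3.04*(-2.83)^i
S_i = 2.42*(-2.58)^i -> [2.42, -6.24, 16.11, -41.56, 107.22]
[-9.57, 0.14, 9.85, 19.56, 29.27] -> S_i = -9.57 + 9.71*i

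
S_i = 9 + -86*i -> [9, -77, -163, -249, -335]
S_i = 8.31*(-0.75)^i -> [8.31, -6.23, 4.67, -3.51, 2.63]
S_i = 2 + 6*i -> [2, 8, 14, 20, 26]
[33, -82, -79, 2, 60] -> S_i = Random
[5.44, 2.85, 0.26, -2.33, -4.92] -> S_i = 5.44 + -2.59*i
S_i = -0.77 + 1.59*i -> [-0.77, 0.82, 2.41, 4.0, 5.59]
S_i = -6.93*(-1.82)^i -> [-6.93, 12.61, -22.95, 41.78, -76.04]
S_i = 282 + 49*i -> [282, 331, 380, 429, 478]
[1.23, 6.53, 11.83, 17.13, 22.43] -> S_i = 1.23 + 5.30*i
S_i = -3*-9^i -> [-3, 27, -243, 2187, -19683]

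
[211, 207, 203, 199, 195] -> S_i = 211 + -4*i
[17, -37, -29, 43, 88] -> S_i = Random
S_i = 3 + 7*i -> [3, 10, 17, 24, 31]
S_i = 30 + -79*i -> [30, -49, -128, -207, -286]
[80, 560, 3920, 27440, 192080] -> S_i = 80*7^i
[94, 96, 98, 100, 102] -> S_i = 94 + 2*i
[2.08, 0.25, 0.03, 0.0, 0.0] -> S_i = 2.08*0.12^i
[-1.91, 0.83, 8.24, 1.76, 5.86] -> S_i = Random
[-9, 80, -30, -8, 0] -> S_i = Random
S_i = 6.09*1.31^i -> [6.09, 7.98, 10.45, 13.69, 17.94]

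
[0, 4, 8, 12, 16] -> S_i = 0 + 4*i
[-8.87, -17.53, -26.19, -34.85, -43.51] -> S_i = -8.87 + -8.66*i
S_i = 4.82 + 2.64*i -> [4.82, 7.46, 10.1, 12.74, 15.38]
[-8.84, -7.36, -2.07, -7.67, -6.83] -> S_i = Random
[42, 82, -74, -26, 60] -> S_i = Random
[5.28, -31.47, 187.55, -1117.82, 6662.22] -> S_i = 5.28*(-5.96)^i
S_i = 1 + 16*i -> [1, 17, 33, 49, 65]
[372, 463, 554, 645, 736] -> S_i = 372 + 91*i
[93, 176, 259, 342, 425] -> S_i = 93 + 83*i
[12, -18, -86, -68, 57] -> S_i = Random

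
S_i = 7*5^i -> [7, 35, 175, 875, 4375]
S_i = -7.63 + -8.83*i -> [-7.63, -16.46, -25.29, -34.12, -42.95]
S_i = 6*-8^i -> [6, -48, 384, -3072, 24576]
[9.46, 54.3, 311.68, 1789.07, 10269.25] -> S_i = 9.46*5.74^i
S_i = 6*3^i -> [6, 18, 54, 162, 486]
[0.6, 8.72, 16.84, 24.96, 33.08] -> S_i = 0.60 + 8.12*i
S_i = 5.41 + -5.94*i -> [5.41, -0.53, -6.47, -12.41, -18.35]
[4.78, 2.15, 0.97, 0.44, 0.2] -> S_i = 4.78*0.45^i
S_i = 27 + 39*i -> [27, 66, 105, 144, 183]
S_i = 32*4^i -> [32, 128, 512, 2048, 8192]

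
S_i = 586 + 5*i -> [586, 591, 596, 601, 606]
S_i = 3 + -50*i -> [3, -47, -97, -147, -197]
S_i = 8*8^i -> [8, 64, 512, 4096, 32768]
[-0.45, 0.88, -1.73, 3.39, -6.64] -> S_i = -0.45*(-1.96)^i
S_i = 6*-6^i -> [6, -36, 216, -1296, 7776]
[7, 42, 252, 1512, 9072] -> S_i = 7*6^i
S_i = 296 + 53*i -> [296, 349, 402, 455, 508]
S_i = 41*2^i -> [41, 82, 164, 328, 656]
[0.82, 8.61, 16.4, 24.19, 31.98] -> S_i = 0.82 + 7.79*i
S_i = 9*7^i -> [9, 63, 441, 3087, 21609]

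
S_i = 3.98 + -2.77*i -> [3.98, 1.21, -1.56, -4.33, -7.1]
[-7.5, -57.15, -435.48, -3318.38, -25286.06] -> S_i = -7.50*7.62^i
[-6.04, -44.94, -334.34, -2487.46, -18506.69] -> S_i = -6.04*7.44^i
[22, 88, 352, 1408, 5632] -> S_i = 22*4^i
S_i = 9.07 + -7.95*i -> [9.07, 1.12, -6.83, -14.78, -22.73]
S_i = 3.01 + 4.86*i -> [3.01, 7.87, 12.73, 17.59, 22.45]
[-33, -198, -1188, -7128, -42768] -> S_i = -33*6^i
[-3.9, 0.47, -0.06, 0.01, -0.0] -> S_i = -3.90*(-0.12)^i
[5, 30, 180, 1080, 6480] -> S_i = 5*6^i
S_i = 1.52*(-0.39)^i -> [1.52, -0.59, 0.23, -0.09, 0.04]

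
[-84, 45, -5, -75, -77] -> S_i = Random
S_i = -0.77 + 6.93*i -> [-0.77, 6.16, 13.09, 20.02, 26.95]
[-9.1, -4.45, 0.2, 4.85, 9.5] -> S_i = -9.10 + 4.65*i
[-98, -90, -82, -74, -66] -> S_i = -98 + 8*i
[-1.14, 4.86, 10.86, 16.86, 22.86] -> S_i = -1.14 + 6.00*i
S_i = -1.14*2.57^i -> [-1.14, -2.93, -7.53, -19.35, -49.73]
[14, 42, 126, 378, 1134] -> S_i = 14*3^i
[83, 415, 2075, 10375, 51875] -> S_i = 83*5^i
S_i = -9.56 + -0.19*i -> [-9.56, -9.75, -9.94, -10.13, -10.32]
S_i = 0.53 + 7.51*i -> [0.53, 8.04, 15.55, 23.06, 30.57]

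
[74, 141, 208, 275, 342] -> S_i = 74 + 67*i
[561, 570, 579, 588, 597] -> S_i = 561 + 9*i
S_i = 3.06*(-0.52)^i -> [3.06, -1.59, 0.83, -0.43, 0.22]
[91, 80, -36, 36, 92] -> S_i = Random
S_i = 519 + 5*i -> [519, 524, 529, 534, 539]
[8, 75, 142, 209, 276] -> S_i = 8 + 67*i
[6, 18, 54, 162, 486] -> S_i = 6*3^i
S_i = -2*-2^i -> [-2, 4, -8, 16, -32]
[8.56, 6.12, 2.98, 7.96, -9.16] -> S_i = Random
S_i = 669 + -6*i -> [669, 663, 657, 651, 645]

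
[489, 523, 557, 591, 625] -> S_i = 489 + 34*i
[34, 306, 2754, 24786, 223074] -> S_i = 34*9^i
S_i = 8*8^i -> [8, 64, 512, 4096, 32768]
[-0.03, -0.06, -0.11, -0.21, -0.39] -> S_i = -0.03*1.90^i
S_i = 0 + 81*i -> [0, 81, 162, 243, 324]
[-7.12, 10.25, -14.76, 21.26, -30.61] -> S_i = -7.12*(-1.44)^i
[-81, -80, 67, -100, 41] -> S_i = Random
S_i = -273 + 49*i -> [-273, -224, -175, -126, -77]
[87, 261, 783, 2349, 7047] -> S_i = 87*3^i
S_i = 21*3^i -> [21, 63, 189, 567, 1701]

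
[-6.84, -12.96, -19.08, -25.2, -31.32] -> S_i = -6.84 + -6.12*i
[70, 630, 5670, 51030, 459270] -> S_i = 70*9^i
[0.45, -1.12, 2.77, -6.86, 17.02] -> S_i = 0.45*(-2.48)^i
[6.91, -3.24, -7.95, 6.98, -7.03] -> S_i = Random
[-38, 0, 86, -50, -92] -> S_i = Random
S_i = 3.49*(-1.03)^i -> [3.49, -3.59, 3.7, -3.81, 3.93]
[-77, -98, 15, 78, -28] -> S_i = Random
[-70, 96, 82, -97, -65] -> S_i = Random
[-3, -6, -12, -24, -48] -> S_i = -3*2^i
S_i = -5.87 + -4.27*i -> [-5.87, -10.14, -14.41, -18.68, -22.95]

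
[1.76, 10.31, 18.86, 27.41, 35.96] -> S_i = 1.76 + 8.55*i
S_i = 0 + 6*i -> [0, 6, 12, 18, 24]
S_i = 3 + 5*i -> [3, 8, 13, 18, 23]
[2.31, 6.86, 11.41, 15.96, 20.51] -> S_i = 2.31 + 4.55*i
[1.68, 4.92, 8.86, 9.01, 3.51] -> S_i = Random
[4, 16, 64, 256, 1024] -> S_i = 4*4^i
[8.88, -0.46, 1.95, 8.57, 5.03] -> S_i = Random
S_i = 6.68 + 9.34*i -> [6.68, 16.02, 25.36, 34.7, 44.04]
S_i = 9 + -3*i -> [9, 6, 3, 0, -3]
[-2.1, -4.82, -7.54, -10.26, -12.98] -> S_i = -2.10 + -2.72*i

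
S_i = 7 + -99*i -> [7, -92, -191, -290, -389]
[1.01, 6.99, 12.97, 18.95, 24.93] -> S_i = 1.01 + 5.98*i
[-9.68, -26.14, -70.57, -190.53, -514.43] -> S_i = -9.68*2.70^i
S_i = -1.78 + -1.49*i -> [-1.78, -3.27, -4.76, -6.25, -7.74]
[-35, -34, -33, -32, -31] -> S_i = -35 + 1*i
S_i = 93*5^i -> [93, 465, 2325, 11625, 58125]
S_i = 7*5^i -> [7, 35, 175, 875, 4375]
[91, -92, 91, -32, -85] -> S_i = Random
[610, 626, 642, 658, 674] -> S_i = 610 + 16*i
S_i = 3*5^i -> [3, 15, 75, 375, 1875]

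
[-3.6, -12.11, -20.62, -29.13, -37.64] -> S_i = -3.60 + -8.51*i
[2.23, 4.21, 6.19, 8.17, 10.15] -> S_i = 2.23 + 1.98*i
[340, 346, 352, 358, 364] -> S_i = 340 + 6*i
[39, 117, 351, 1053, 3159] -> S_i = 39*3^i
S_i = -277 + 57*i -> [-277, -220, -163, -106, -49]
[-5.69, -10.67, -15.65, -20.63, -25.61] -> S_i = -5.69 + -4.98*i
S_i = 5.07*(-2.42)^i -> [5.07, -12.27, 29.69, -71.85, 173.89]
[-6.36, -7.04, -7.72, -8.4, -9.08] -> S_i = -6.36 + -0.68*i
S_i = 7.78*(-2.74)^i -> [7.78, -21.32, 58.41, -160.04, 438.51]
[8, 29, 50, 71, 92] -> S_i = 8 + 21*i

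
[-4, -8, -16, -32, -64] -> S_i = -4*2^i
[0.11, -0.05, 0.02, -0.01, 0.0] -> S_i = 0.11*(-0.43)^i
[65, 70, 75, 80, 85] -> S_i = 65 + 5*i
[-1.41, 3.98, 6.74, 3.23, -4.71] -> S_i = Random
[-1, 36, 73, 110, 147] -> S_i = -1 + 37*i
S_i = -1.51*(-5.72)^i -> [-1.51, 8.64, -49.4, 282.6, -1616.45]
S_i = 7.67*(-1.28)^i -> [7.67, -9.82, 12.57, -16.09, 20.59]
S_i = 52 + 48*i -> [52, 100, 148, 196, 244]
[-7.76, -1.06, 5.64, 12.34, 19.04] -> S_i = -7.76 + 6.70*i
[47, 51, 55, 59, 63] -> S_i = 47 + 4*i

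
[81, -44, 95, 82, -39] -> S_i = Random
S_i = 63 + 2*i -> [63, 65, 67, 69, 71]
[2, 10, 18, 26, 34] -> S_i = 2 + 8*i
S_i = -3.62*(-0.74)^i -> [-3.62, 2.68, -1.98, 1.47, -1.09]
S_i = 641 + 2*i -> [641, 643, 645, 647, 649]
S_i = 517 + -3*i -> [517, 514, 511, 508, 505]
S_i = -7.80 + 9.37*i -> [-7.8, 1.57, 10.94, 20.31, 29.68]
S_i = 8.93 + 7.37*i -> [8.93, 16.3, 23.67, 31.04, 38.41]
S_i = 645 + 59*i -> [645, 704, 763, 822, 881]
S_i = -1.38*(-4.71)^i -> [-1.38, 6.5, -30.61, 144.19, -679.15]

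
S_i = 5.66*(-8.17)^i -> [5.66, -46.24, 377.8, -3086.62, 25217.65]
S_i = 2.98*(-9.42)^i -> [2.98, -28.07, 264.43, -2490.97, 23464.96]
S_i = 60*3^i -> [60, 180, 540, 1620, 4860]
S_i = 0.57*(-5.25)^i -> [0.57, -2.99, 15.71, -82.48, 433.02]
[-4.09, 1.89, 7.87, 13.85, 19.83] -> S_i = -4.09 + 5.98*i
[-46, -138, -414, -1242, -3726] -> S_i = -46*3^i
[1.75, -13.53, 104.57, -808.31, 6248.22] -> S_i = 1.75*(-7.73)^i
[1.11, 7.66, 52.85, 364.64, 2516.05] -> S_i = 1.11*6.90^i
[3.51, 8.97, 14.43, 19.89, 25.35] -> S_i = 3.51 + 5.46*i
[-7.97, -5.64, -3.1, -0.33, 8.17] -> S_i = Random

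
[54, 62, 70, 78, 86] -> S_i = 54 + 8*i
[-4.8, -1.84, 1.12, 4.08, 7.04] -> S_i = -4.80 + 2.96*i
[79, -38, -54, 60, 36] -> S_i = Random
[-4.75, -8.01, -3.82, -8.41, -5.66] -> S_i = Random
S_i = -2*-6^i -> [-2, 12, -72, 432, -2592]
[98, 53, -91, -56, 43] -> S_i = Random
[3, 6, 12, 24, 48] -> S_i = 3*2^i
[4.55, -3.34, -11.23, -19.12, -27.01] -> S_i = 4.55 + -7.89*i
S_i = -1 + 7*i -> [-1, 6, 13, 20, 27]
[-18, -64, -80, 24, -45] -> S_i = Random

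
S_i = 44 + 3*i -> [44, 47, 50, 53, 56]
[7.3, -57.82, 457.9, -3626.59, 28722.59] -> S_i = 7.30*(-7.92)^i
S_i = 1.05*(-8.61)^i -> [1.05, -9.04, 77.84, -670.19, 5770.35]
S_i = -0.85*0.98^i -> [-0.85, -0.83, -0.82, -0.8, -0.78]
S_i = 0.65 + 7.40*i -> [0.65, 8.05, 15.45, 22.85, 30.25]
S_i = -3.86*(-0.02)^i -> [-3.86, 0.08, -0.0, 0.0, -0.0]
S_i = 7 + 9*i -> [7, 16, 25, 34, 43]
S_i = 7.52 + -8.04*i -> [7.52, -0.52, -8.56, -16.6, -24.64]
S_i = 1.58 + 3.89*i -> [1.58, 5.47, 9.36, 13.25, 17.14]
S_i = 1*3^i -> [1, 3, 9, 27, 81]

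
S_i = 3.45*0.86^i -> [3.45, 2.97, 2.55, 2.19, 1.89]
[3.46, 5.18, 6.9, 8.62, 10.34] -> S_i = 3.46 + 1.72*i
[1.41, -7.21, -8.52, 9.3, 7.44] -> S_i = Random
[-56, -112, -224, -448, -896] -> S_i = -56*2^i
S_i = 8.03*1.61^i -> [8.03, 12.93, 20.81, 33.51, 53.95]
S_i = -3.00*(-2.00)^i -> [-3.0, 6.0, -12.0, 24.0, -48.0]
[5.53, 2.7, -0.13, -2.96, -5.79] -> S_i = 5.53 + -2.83*i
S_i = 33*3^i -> [33, 99, 297, 891, 2673]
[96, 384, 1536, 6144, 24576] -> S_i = 96*4^i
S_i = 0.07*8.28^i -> [0.07, 0.58, 4.8, 39.74, 329.02]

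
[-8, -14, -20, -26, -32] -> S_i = -8 + -6*i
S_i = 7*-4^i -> [7, -28, 112, -448, 1792]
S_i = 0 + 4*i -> [0, 4, 8, 12, 16]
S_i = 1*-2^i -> [1, -2, 4, -8, 16]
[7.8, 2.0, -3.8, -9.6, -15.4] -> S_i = 7.80 + -5.80*i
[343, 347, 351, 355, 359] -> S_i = 343 + 4*i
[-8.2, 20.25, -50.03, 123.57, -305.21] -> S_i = -8.20*(-2.47)^i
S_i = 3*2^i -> [3, 6, 12, 24, 48]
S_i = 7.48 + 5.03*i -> [7.48, 12.51, 17.54, 22.57, 27.6]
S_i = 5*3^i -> [5, 15, 45, 135, 405]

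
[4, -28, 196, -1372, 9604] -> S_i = 4*-7^i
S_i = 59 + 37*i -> [59, 96, 133, 170, 207]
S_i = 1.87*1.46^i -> [1.87, 2.73, 3.99, 5.82, 8.5]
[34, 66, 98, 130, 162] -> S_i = 34 + 32*i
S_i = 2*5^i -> [2, 10, 50, 250, 1250]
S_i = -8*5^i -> [-8, -40, -200, -1000, -5000]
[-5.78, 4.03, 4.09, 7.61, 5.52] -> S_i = Random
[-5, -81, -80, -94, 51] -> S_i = Random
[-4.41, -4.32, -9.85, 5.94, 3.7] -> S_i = Random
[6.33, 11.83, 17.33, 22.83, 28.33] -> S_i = 6.33 + 5.50*i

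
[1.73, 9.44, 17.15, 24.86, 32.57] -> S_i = 1.73 + 7.71*i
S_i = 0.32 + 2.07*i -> [0.32, 2.39, 4.46, 6.53, 8.6]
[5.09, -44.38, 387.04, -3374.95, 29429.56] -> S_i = 5.09*(-8.72)^i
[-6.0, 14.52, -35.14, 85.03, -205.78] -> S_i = -6.00*(-2.42)^i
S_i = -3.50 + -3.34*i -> [-3.5, -6.84, -10.18, -13.52, -16.86]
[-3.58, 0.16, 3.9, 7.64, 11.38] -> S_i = -3.58 + 3.74*i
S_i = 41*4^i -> [41, 164, 656, 2624, 10496]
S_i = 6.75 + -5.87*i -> [6.75, 0.88, -4.99, -10.86, -16.73]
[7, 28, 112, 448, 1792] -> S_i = 7*4^i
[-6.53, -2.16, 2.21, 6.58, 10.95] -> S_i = -6.53 + 4.37*i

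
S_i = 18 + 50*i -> [18, 68, 118, 168, 218]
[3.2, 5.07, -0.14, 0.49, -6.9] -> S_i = Random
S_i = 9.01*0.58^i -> [9.01, 5.23, 3.03, 1.76, 1.02]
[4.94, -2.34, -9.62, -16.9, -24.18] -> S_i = 4.94 + -7.28*i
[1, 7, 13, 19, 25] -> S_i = 1 + 6*i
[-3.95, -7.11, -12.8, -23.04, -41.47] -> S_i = -3.95*1.80^i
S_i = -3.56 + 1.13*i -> [-3.56, -2.43, -1.3, -0.17, 0.96]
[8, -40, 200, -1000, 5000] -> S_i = 8*-5^i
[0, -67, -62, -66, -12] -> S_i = Random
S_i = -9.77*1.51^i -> [-9.77, -14.75, -22.28, -33.64, -50.79]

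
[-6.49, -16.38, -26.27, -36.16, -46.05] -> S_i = -6.49 + -9.89*i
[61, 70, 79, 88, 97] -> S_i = 61 + 9*i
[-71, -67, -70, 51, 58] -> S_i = Random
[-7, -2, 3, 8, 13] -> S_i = -7 + 5*i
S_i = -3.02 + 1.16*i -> [-3.02, -1.86, -0.7, 0.46, 1.62]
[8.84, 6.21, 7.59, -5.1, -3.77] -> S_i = Random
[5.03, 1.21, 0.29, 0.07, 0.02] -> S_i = 5.03*0.24^i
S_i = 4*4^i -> [4, 16, 64, 256, 1024]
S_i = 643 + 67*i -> [643, 710, 777, 844, 911]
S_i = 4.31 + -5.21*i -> [4.31, -0.9, -6.11, -11.32, -16.53]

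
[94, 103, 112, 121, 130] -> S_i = 94 + 9*i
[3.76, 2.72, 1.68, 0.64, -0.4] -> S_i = 3.76 + -1.04*i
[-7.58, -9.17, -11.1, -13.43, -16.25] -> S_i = -7.58*1.21^i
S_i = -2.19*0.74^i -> [-2.19, -1.62, -1.2, -0.89, -0.66]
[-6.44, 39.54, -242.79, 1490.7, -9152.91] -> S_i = -6.44*(-6.14)^i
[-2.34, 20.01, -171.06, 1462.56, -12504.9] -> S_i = -2.34*(-8.55)^i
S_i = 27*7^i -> [27, 189, 1323, 9261, 64827]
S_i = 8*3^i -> [8, 24, 72, 216, 648]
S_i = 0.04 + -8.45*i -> [0.04, -8.41, -16.86, -25.31, -33.76]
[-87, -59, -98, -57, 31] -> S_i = Random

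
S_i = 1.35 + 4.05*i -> [1.35, 5.4, 9.45, 13.5, 17.55]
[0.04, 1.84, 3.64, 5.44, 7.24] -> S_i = 0.04 + 1.80*i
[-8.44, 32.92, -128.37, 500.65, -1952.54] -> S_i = -8.44*(-3.90)^i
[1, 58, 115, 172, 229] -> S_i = 1 + 57*i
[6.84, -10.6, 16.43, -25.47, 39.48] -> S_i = 6.84*(-1.55)^i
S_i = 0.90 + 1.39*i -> [0.9, 2.29, 3.68, 5.07, 6.46]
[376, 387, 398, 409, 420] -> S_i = 376 + 11*i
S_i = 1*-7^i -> [1, -7, 49, -343, 2401]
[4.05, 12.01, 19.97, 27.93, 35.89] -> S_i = 4.05 + 7.96*i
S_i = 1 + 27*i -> [1, 28, 55, 82, 109]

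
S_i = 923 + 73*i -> [923, 996, 1069, 1142, 1215]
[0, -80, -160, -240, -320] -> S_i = 0 + -80*i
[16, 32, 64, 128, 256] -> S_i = 16*2^i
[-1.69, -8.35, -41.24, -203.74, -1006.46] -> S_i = -1.69*4.94^i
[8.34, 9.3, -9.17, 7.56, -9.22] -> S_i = Random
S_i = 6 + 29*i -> [6, 35, 64, 93, 122]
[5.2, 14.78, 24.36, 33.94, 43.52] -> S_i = 5.20 + 9.58*i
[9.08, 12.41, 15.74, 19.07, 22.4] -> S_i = 9.08 + 3.33*i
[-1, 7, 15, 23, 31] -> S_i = -1 + 8*i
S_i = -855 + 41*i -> [-855, -814, -773, -732, -691]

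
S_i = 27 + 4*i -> [27, 31, 35, 39, 43]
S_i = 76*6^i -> [76, 456, 2736, 16416, 98496]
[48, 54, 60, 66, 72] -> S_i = 48 + 6*i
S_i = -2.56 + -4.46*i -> [-2.56, -7.02, -11.48, -15.94, -20.4]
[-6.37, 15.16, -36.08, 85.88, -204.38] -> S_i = -6.37*(-2.38)^i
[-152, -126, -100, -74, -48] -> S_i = -152 + 26*i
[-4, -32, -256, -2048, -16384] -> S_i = -4*8^i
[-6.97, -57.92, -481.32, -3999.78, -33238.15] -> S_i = -6.97*8.31^i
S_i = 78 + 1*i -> [78, 79, 80, 81, 82]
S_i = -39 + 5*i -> [-39, -34, -29, -24, -19]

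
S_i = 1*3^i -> [1, 3, 9, 27, 81]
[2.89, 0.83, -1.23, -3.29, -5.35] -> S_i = 2.89 + -2.06*i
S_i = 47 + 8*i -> [47, 55, 63, 71, 79]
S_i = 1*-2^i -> [1, -2, 4, -8, 16]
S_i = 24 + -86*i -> [24, -62, -148, -234, -320]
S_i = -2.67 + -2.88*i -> [-2.67, -5.55, -8.43, -11.31, -14.19]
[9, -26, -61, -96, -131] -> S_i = 9 + -35*i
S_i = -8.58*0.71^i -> [-8.58, -6.09, -4.33, -3.07, -2.18]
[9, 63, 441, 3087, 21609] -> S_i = 9*7^i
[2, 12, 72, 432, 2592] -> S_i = 2*6^i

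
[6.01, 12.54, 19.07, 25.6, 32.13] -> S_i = 6.01 + 6.53*i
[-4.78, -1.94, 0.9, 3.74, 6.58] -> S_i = -4.78 + 2.84*i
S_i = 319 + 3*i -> [319, 322, 325, 328, 331]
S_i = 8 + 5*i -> [8, 13, 18, 23, 28]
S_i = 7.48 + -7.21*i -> [7.48, 0.27, -6.94, -14.15, -21.36]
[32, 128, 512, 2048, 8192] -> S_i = 32*4^i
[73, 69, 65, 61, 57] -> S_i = 73 + -4*i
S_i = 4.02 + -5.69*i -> [4.02, -1.67, -7.36, -13.05, -18.74]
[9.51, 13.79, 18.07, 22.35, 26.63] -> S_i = 9.51 + 4.28*i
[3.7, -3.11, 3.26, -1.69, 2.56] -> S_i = Random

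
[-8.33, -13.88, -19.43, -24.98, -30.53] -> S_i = -8.33 + -5.55*i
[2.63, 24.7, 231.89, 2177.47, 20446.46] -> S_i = 2.63*9.39^i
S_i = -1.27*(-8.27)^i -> [-1.27, 10.5, -86.86, 718.32, -5940.54]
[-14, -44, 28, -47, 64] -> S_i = Random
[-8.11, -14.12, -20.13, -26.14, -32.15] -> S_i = -8.11 + -6.01*i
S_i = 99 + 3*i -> [99, 102, 105, 108, 111]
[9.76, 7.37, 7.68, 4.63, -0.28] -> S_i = Random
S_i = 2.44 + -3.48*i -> [2.44, -1.04, -4.52, -8.0, -11.48]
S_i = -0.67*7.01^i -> [-0.67, -4.7, -32.92, -230.8, -1617.88]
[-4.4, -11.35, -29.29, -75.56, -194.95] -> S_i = -4.40*2.58^i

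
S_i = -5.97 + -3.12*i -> [-5.97, -9.09, -12.21, -15.33, -18.45]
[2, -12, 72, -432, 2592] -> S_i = 2*-6^i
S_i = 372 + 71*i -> [372, 443, 514, 585, 656]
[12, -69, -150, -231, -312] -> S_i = 12 + -81*i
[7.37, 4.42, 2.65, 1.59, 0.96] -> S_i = 7.37*0.60^i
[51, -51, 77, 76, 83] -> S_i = Random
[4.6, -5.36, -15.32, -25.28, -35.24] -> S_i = 4.60 + -9.96*i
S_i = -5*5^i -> [-5, -25, -125, -625, -3125]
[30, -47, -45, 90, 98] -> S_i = Random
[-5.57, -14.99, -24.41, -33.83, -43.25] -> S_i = -5.57 + -9.42*i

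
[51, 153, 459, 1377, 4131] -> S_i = 51*3^i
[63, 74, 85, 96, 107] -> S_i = 63 + 11*i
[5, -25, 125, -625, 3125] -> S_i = 5*-5^i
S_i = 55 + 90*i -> [55, 145, 235, 325, 415]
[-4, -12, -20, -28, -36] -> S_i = -4 + -8*i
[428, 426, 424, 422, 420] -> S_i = 428 + -2*i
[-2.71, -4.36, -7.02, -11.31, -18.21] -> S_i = -2.71*1.61^i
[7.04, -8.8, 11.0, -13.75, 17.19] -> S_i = 7.04*(-1.25)^i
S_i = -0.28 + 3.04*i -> [-0.28, 2.76, 5.8, 8.84, 11.88]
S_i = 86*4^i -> [86, 344, 1376, 5504, 22016]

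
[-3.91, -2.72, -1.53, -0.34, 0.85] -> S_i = -3.91 + 1.19*i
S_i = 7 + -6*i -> [7, 1, -5, -11, -17]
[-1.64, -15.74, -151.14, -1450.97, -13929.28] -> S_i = -1.64*9.60^i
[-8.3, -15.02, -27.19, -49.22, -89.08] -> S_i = -8.30*1.81^i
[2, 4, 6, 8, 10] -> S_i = 2 + 2*i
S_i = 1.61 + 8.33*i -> [1.61, 9.94, 18.27, 26.6, 34.93]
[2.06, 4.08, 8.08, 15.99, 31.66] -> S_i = 2.06*1.98^i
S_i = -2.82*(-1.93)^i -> [-2.82, 5.44, -10.5, 20.27, -39.13]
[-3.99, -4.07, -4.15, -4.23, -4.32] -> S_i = -3.99*1.02^i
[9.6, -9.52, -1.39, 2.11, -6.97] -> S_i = Random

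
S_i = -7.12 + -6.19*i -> [-7.12, -13.31, -19.5, -25.69, -31.88]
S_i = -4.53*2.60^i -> [-4.53, -11.78, -30.62, -79.62, -207.01]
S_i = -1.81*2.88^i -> [-1.81, -5.21, -15.01, -43.24, -124.52]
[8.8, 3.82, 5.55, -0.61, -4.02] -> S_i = Random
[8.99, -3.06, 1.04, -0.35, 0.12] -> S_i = 8.99*(-0.34)^i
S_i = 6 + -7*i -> [6, -1, -8, -15, -22]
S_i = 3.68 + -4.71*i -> [3.68, -1.03, -5.74, -10.45, -15.16]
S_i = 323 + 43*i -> [323, 366, 409, 452, 495]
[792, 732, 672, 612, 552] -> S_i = 792 + -60*i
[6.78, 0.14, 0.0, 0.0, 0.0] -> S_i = 6.78*0.02^i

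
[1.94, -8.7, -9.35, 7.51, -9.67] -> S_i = Random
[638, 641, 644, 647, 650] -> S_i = 638 + 3*i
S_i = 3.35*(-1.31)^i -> [3.35, -4.39, 5.75, -7.53, 9.87]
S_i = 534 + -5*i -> [534, 529, 524, 519, 514]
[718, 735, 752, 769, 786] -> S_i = 718 + 17*i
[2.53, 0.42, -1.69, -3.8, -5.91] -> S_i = 2.53 + -2.11*i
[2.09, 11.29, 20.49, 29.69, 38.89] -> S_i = 2.09 + 9.20*i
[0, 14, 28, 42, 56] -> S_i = 0 + 14*i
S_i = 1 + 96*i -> [1, 97, 193, 289, 385]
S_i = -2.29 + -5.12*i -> [-2.29, -7.41, -12.53, -17.65, -22.77]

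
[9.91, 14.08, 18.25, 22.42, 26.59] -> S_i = 9.91 + 4.17*i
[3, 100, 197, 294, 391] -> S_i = 3 + 97*i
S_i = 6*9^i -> [6, 54, 486, 4374, 39366]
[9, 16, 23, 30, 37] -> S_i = 9 + 7*i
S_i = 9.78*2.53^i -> [9.78, 24.74, 62.6, 158.38, 400.7]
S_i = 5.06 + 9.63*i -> [5.06, 14.69, 24.32, 33.95, 43.58]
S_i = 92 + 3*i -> [92, 95, 98, 101, 104]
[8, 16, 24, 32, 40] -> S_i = 8 + 8*i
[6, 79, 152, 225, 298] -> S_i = 6 + 73*i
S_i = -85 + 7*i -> [-85, -78, -71, -64, -57]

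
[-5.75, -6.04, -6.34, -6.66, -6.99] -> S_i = -5.75*1.05^i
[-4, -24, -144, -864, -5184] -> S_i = -4*6^i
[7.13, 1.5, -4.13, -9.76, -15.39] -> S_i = 7.13 + -5.63*i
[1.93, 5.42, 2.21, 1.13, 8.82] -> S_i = Random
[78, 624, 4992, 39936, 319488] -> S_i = 78*8^i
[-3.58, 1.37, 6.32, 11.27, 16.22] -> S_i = -3.58 + 4.95*i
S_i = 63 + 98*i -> [63, 161, 259, 357, 455]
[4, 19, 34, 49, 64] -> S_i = 4 + 15*i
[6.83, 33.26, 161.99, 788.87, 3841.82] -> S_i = 6.83*4.87^i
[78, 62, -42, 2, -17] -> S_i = Random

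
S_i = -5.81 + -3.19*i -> [-5.81, -9.0, -12.19, -15.38, -18.57]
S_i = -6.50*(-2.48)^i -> [-6.5, 16.12, -39.98, 99.14, -245.88]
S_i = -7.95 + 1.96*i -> [-7.95, -5.99, -4.03, -2.07, -0.11]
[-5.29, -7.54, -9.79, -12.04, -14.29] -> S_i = -5.29 + -2.25*i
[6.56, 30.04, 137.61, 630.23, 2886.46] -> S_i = 6.56*4.58^i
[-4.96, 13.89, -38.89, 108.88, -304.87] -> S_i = -4.96*(-2.80)^i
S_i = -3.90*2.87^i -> [-3.9, -11.19, -32.12, -92.2, -264.6]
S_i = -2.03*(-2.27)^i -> [-2.03, 4.61, -10.46, 23.75, -53.9]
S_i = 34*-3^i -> [34, -102, 306, -918, 2754]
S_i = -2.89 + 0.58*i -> [-2.89, -2.31, -1.73, -1.15, -0.57]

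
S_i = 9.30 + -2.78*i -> [9.3, 6.52, 3.74, 0.96, -1.82]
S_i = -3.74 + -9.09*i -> [-3.74, -12.83, -21.92, -31.01, -40.1]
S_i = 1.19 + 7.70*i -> [1.19, 8.89, 16.59, 24.29, 31.99]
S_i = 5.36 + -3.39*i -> [5.36, 1.97, -1.42, -4.81, -8.2]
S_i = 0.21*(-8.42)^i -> [0.21, -1.77, 14.89, -125.36, 1055.52]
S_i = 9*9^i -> [9, 81, 729, 6561, 59049]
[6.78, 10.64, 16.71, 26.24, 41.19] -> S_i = 6.78*1.57^i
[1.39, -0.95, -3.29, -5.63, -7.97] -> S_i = 1.39 + -2.34*i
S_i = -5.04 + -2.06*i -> [-5.04, -7.1, -9.16, -11.22, -13.28]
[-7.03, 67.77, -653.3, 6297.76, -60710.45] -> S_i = -7.03*(-9.64)^i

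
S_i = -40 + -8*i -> [-40, -48, -56, -64, -72]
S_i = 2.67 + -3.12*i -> [2.67, -0.45, -3.57, -6.69, -9.81]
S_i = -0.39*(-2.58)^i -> [-0.39, 1.01, -2.6, 6.7, -17.28]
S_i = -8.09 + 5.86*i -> [-8.09, -2.23, 3.63, 9.49, 15.35]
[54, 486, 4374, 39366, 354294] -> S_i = 54*9^i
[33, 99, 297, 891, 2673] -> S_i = 33*3^i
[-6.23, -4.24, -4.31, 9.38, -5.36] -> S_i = Random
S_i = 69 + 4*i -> [69, 73, 77, 81, 85]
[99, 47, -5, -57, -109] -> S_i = 99 + -52*i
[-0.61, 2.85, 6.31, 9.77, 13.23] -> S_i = -0.61 + 3.46*i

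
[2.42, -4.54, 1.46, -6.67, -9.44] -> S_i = Random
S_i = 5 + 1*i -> [5, 6, 7, 8, 9]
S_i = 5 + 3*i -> [5, 8, 11, 14, 17]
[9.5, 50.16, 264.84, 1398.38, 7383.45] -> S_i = 9.50*5.28^i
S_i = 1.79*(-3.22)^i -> [1.79, -5.76, 18.56, -59.76, 192.43]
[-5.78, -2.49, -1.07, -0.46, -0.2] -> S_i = -5.78*0.43^i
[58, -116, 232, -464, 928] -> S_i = 58*-2^i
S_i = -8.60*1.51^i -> [-8.6, -12.99, -19.61, -29.61, -44.71]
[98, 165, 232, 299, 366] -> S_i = 98 + 67*i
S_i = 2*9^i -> [2, 18, 162, 1458, 13122]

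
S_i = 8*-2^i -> [8, -16, 32, -64, 128]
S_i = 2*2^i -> [2, 4, 8, 16, 32]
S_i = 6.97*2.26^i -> [6.97, 15.75, 35.6, 80.46, 181.83]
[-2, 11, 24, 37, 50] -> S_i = -2 + 13*i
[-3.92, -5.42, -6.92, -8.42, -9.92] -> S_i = -3.92 + -1.50*i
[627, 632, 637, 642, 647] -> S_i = 627 + 5*i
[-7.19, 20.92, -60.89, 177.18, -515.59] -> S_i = -7.19*(-2.91)^i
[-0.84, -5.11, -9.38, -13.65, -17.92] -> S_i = -0.84 + -4.27*i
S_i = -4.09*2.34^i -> [-4.09, -9.57, -22.4, -52.4, -122.63]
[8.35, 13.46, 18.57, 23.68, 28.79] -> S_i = 8.35 + 5.11*i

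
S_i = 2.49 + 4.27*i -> [2.49, 6.76, 11.03, 15.3, 19.57]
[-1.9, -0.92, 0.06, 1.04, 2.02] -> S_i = -1.90 + 0.98*i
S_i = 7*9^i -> [7, 63, 567, 5103, 45927]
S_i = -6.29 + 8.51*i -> [-6.29, 2.22, 10.73, 19.24, 27.75]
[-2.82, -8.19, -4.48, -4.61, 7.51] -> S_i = Random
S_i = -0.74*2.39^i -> [-0.74, -1.77, -4.23, -10.1, -24.14]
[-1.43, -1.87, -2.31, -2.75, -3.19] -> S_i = -1.43 + -0.44*i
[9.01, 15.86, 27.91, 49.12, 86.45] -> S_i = 9.01*1.76^i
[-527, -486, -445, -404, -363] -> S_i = -527 + 41*i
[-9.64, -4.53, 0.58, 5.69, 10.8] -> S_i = -9.64 + 5.11*i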